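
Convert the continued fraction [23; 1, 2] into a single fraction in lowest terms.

71/3

Start with 2.
1 + 1/(2/1) = 1 + 1/2 = 3/2
23 + 1/(3/2) = 23 + 2/3 = 71/3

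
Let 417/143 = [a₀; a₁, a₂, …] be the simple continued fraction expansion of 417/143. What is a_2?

10

417 = 2·143 + 131, so a_0 = 2
143 = 1·131 + 12, so a_1 = 1
131 = 10·12 + 11, so a_2 = 10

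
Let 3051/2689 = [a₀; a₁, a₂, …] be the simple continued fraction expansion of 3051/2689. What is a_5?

51

3051 = 1·2689 + 362, so a_0 = 1
2689 = 7·362 + 155, so a_1 = 7
362 = 2·155 + 52, so a_2 = 2
155 = 2·52 + 51, so a_3 = 2
52 = 1·51 + 1, so a_4 = 1
51 = 51·1 + 0, so a_5 = 51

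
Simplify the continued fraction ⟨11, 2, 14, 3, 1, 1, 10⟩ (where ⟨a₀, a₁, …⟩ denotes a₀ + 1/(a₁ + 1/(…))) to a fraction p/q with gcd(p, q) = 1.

25125/2188

Start with 10.
1 + 1/(10/1) = 1 + 1/10 = 11/10
1 + 1/(11/10) = 1 + 10/11 = 21/11
3 + 1/(21/11) = 3 + 11/21 = 74/21
14 + 1/(74/21) = 14 + 21/74 = 1057/74
2 + 1/(1057/74) = 2 + 74/1057 = 2188/1057
11 + 1/(2188/1057) = 11 + 1057/2188 = 25125/2188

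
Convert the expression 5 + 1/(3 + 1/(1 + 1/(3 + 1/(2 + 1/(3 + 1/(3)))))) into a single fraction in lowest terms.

Start with 3.
3 + 1/(3/1) = 3 + 1/3 = 10/3
2 + 1/(10/3) = 2 + 3/10 = 23/10
3 + 1/(23/10) = 3 + 10/23 = 79/23
1 + 1/(79/23) = 1 + 23/79 = 102/79
3 + 1/(102/79) = 3 + 79/102 = 385/102
5 + 1/(385/102) = 5 + 102/385 = 2027/385

2027/385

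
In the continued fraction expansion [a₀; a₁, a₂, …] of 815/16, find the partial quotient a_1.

Apply division with remainder until the remainder is 0:
815 = 50·16 + 15, so a_0 = 50
16 = 1·15 + 1, so a_1 = 1

1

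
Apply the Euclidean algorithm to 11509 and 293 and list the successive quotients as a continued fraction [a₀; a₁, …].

[39; 3, 1, 1, 2, 1, 11]

11509 = 39·293 + 82, so a_0 = 39
293 = 3·82 + 47, so a_1 = 3
82 = 1·47 + 35, so a_2 = 1
47 = 1·35 + 12, so a_3 = 1
35 = 2·12 + 11, so a_4 = 2
12 = 1·11 + 1, so a_5 = 1
11 = 11·1 + 0, so a_6 = 11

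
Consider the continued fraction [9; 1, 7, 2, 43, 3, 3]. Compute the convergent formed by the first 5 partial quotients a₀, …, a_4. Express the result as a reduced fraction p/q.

7303/739

a_0 = 9: 9/1
a_1 = 1: 10/1
a_2 = 7: 79/8
a_3 = 2: 168/17
a_4 = 43: 7303/739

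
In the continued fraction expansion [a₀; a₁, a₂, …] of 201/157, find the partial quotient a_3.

⌊201/157⌋ = 1, remainder 44
⌊157/44⌋ = 3, remainder 25
⌊44/25⌋ = 1, remainder 19
⌊25/19⌋ = 1, remainder 6

1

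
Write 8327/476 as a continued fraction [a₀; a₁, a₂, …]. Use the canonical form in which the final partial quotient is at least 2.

⌊8327/476⌋ = 17, remainder 235
⌊476/235⌋ = 2, remainder 6
⌊235/6⌋ = 39, remainder 1
⌊6/1⌋ = 6, remainder 0

[17; 2, 39, 6]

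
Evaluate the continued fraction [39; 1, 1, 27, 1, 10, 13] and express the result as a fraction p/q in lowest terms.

323261/8182

a_0 = 39: 39/1
a_1 = 1: 40/1
a_2 = 1: 79/2
a_3 = 27: 2173/55
a_4 = 1: 2252/57
a_5 = 10: 24693/625
a_6 = 13: 323261/8182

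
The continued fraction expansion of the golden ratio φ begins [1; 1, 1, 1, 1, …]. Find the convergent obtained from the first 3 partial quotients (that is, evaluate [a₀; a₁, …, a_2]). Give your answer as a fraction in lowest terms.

3/2

Start with 1.
1 + 1/(1/1) = 1 + 1/1 = 2/1
1 + 1/(2/1) = 1 + 1/2 = 3/2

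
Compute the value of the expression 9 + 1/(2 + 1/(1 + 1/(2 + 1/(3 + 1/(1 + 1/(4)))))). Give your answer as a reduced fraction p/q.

1565/167

a_0 = 9: 9/1
a_1 = 2: 19/2
a_2 = 1: 28/3
a_3 = 2: 75/8
a_4 = 3: 253/27
a_5 = 1: 328/35
a_6 = 4: 1565/167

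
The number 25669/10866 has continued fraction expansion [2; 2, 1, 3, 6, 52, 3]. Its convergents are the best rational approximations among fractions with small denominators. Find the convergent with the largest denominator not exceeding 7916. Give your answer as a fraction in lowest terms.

List convergents until the denominator exceeds the bound:
a_0 = 2: 2/1  (≤ bound)
a_1 = 2: 5/2  (≤ bound)
a_2 = 1: 7/3  (≤ bound)
a_3 = 3: 26/11  (≤ bound)
a_4 = 6: 163/69  (≤ bound)
a_5 = 52: 8502/3599  (≤ bound)
a_6 = 3: 25669/10866  (> 7916, stop)

8502/3599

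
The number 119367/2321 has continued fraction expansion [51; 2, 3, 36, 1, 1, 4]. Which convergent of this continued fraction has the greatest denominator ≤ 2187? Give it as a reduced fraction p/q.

26486/515

a_0 = 51: 51/1  (≤ bound)
a_1 = 2: 103/2  (≤ bound)
a_2 = 3: 360/7  (≤ bound)
a_3 = 36: 13063/254  (≤ bound)
a_4 = 1: 13423/261  (≤ bound)
a_5 = 1: 26486/515  (≤ bound)
a_6 = 4: 119367/2321  (> 2187, stop)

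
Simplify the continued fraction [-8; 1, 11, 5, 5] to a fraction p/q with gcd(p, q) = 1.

Build up convergents one term at a time:
a_0 = -8: -8/1
a_1 = 1: -7/1
a_2 = 11: -85/12
a_3 = 5: -432/61
a_4 = 5: -2245/317

-2245/317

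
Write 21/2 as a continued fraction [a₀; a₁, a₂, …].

[10; 2]

21 ÷ 2 → quotient 10, remainder 1
2 ÷ 1 → quotient 2, remainder 0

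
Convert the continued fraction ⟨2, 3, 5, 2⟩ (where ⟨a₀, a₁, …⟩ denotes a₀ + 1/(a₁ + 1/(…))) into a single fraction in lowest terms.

a_0 = 2: 2/1
a_1 = 3: 7/3
a_2 = 5: 37/16
a_3 = 2: 81/35

81/35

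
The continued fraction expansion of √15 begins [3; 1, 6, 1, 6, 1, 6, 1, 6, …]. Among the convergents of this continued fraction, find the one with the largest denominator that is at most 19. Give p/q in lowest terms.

31/8

a_0 = 3: 3/1  (≤ bound)
a_1 = 1: 4/1  (≤ bound)
a_2 = 6: 27/7  (≤ bound)
a_3 = 1: 31/8  (≤ bound)
a_4 = 6: 213/55  (> 19, stop)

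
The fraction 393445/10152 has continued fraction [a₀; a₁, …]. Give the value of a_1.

393445 ÷ 10152 → quotient 38, remainder 7669
10152 ÷ 7669 → quotient 1, remainder 2483

1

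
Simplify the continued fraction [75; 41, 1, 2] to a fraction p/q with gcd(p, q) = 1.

Starting at the tail and folding back:
Start with 2.
1 + 1/(2/1) = 1 + 1/2 = 3/2
41 + 1/(3/2) = 41 + 2/3 = 125/3
75 + 1/(125/3) = 75 + 3/125 = 9378/125

9378/125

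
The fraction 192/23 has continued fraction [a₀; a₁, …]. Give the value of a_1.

Apply division with remainder until the remainder is 0:
192 ÷ 23 → quotient 8, remainder 8
23 ÷ 8 → quotient 2, remainder 7

2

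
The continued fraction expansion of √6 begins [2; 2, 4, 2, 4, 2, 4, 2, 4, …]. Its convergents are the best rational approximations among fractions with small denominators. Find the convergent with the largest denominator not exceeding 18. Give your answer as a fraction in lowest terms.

List convergents until the denominator exceeds the bound:
a_0 = 2: 2/1  (≤ bound)
a_1 = 2: 5/2  (≤ bound)
a_2 = 4: 22/9  (≤ bound)
a_3 = 2: 49/20  (> 18, stop)

22/9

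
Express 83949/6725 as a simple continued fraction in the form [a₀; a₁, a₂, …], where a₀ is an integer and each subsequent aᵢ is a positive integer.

Apply division with remainder until the remainder is 0:
83949 ÷ 6725 → quotient 12, remainder 3249
6725 ÷ 3249 → quotient 2, remainder 227
3249 ÷ 227 → quotient 14, remainder 71
227 ÷ 71 → quotient 3, remainder 14
71 ÷ 14 → quotient 5, remainder 1
14 ÷ 1 → quotient 14, remainder 0

[12; 2, 14, 3, 5, 14]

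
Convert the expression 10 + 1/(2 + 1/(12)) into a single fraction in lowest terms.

262/25

a_0 = 10: 10/1
a_1 = 2: 21/2
a_2 = 12: 262/25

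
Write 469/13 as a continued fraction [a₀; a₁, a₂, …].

Run the Euclidean algorithm, recording each quotient:
469 = 36·13 + 1, so a_0 = 36
13 = 13·1 + 0, so a_1 = 13

[36; 13]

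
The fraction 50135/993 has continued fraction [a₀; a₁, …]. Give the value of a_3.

⌊50135/993⌋ = 50, remainder 485
⌊993/485⌋ = 2, remainder 23
⌊485/23⌋ = 21, remainder 2
⌊23/2⌋ = 11, remainder 1

11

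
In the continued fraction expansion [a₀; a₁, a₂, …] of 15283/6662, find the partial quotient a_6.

⌊15283/6662⌋ = 2, remainder 1959
⌊6662/1959⌋ = 3, remainder 785
⌊1959/785⌋ = 2, remainder 389
⌊785/389⌋ = 2, remainder 7
⌊389/7⌋ = 55, remainder 4
⌊7/4⌋ = 1, remainder 3
⌊4/3⌋ = 1, remainder 1

1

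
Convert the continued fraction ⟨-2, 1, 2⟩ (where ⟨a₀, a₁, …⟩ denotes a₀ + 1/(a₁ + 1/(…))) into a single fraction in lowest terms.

-4/3

Work from the innermost term outward:
Start with 2.
1 + 1/(2/1) = 1 + 1/2 = 3/2
-2 + 1/(3/2) = -2 + 2/3 = -4/3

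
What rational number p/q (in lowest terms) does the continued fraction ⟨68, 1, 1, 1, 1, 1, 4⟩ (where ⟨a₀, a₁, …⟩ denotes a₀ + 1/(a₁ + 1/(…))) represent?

a_0 = 68: 68/1
a_1 = 1: 69/1
a_2 = 1: 137/2
a_3 = 1: 206/3
a_4 = 1: 343/5
a_5 = 1: 549/8
a_6 = 4: 2539/37

2539/37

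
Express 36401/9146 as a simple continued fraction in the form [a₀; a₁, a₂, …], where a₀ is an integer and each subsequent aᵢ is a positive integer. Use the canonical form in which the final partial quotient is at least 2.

[3; 1, 48, 1, 44, 1, 3]

Repeatedly divide and take the remainder:
36401 ÷ 9146 → quotient 3, remainder 8963
9146 ÷ 8963 → quotient 1, remainder 183
8963 ÷ 183 → quotient 48, remainder 179
183 ÷ 179 → quotient 1, remainder 4
179 ÷ 4 → quotient 44, remainder 3
4 ÷ 3 → quotient 1, remainder 1
3 ÷ 1 → quotient 3, remainder 0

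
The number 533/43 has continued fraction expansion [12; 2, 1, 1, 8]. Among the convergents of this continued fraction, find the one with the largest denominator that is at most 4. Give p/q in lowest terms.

a_0 = 12: 12/1  (≤ bound)
a_1 = 2: 25/2  (≤ bound)
a_2 = 1: 37/3  (≤ bound)
a_3 = 1: 62/5  (> 4, stop)

37/3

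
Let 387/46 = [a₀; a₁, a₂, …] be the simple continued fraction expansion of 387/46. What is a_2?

387 = 8·46 + 19, so a_0 = 8
46 = 2·19 + 8, so a_1 = 2
19 = 2·8 + 3, so a_2 = 2

2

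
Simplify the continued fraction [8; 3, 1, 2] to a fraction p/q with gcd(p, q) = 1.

Compute successive convergents:
a_0 = 8: 8/1
a_1 = 3: 25/3
a_2 = 1: 33/4
a_3 = 2: 91/11

91/11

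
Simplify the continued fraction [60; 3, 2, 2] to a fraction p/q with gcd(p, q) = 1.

Start with 2.
2 + 1/(2/1) = 2 + 1/2 = 5/2
3 + 1/(5/2) = 3 + 2/5 = 17/5
60 + 1/(17/5) = 60 + 5/17 = 1025/17

1025/17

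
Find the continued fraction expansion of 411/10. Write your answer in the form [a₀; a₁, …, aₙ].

Repeatedly divide and take the remainder:
⌊411/10⌋ = 41, remainder 1
⌊10/1⌋ = 10, remainder 0

[41; 10]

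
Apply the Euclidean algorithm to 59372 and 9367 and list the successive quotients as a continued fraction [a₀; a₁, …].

59372 ÷ 9367 → quotient 6, remainder 3170
9367 ÷ 3170 → quotient 2, remainder 3027
3170 ÷ 3027 → quotient 1, remainder 143
3027 ÷ 143 → quotient 21, remainder 24
143 ÷ 24 → quotient 5, remainder 23
24 ÷ 23 → quotient 1, remainder 1
23 ÷ 1 → quotient 23, remainder 0

[6; 2, 1, 21, 5, 1, 23]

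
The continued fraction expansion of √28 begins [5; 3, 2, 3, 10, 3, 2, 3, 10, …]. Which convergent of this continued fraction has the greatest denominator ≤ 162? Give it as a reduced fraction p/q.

127/24

List convergents until the denominator exceeds the bound:
a_0 = 5: 5/1  (≤ bound)
a_1 = 3: 16/3  (≤ bound)
a_2 = 2: 37/7  (≤ bound)
a_3 = 3: 127/24  (≤ bound)
a_4 = 10: 1307/247  (> 162, stop)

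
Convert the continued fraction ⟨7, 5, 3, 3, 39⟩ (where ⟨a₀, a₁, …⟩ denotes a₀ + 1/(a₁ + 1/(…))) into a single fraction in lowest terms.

14974/2083

Collapse the nested fraction from the inside out:
Start with 39.
3 + 1/(39/1) = 3 + 1/39 = 118/39
3 + 1/(118/39) = 3 + 39/118 = 393/118
5 + 1/(393/118) = 5 + 118/393 = 2083/393
7 + 1/(2083/393) = 7 + 393/2083 = 14974/2083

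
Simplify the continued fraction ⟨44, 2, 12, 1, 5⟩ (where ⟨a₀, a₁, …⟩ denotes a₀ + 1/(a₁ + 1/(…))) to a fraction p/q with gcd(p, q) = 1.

Starting at the tail and folding back:
Start with 5.
1 + 1/(5/1) = 1 + 1/5 = 6/5
12 + 1/(6/5) = 12 + 5/6 = 77/6
2 + 1/(77/6) = 2 + 6/77 = 160/77
44 + 1/(160/77) = 44 + 77/160 = 7117/160

7117/160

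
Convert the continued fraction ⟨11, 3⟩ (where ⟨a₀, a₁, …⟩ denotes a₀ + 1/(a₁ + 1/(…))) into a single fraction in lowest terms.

Build up convergents one term at a time:
a_0 = 11: 11/1
a_1 = 3: 34/3

34/3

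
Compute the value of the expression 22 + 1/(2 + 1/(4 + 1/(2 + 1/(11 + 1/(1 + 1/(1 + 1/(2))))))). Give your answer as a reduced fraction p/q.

a_0 = 22: 22/1
a_1 = 2: 45/2
a_2 = 4: 202/9
a_3 = 2: 449/20
a_4 = 11: 5141/229
a_5 = 1: 5590/249
a_6 = 1: 10731/478
a_7 = 2: 27052/1205

27052/1205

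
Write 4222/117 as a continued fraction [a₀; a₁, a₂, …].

Apply division with remainder until the remainder is 0:
⌊4222/117⌋ = 36, remainder 10
⌊117/10⌋ = 11, remainder 7
⌊10/7⌋ = 1, remainder 3
⌊7/3⌋ = 2, remainder 1
⌊3/1⌋ = 3, remainder 0

[36; 11, 1, 2, 3]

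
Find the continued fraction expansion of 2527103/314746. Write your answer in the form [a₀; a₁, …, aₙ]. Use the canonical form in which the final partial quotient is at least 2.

Run the Euclidean algorithm, recording each quotient:
2527103 ÷ 314746 → quotient 8, remainder 9135
314746 ÷ 9135 → quotient 34, remainder 4156
9135 ÷ 4156 → quotient 2, remainder 823
4156 ÷ 823 → quotient 5, remainder 41
823 ÷ 41 → quotient 20, remainder 3
41 ÷ 3 → quotient 13, remainder 2
3 ÷ 2 → quotient 1, remainder 1
2 ÷ 1 → quotient 2, remainder 0

[8; 34, 2, 5, 20, 13, 1, 2]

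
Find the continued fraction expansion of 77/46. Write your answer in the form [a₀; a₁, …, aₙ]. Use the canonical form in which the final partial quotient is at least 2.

[1; 1, 2, 15]

77 ÷ 46 → quotient 1, remainder 31
46 ÷ 31 → quotient 1, remainder 15
31 ÷ 15 → quotient 2, remainder 1
15 ÷ 1 → quotient 15, remainder 0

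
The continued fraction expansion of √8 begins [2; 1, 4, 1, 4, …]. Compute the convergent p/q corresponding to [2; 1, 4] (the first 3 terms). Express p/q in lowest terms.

14/5

a_0 = 2: 2/1
a_1 = 1: 3/1
a_2 = 4: 14/5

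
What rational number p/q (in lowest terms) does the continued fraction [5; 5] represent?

Use the convergent recurrence hₖ = aₖ·hₖ₋₁ + hₖ₋₂ (and likewise for the denominators kₖ):
a_0 = 5: 5/1
a_1 = 5: 26/5

26/5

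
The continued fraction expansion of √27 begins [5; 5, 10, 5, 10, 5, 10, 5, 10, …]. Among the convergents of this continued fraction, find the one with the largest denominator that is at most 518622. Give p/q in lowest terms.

716035/137801

List convergents until the denominator exceeds the bound:
a_0 = 5: 5/1  (≤ bound)
a_1 = 5: 26/5  (≤ bound)
a_2 = 10: 265/51  (≤ bound)
a_3 = 5: 1351/260  (≤ bound)
a_4 = 10: 13775/2651  (≤ bound)
a_5 = 5: 70226/13515  (≤ bound)
a_6 = 10: 716035/137801  (≤ bound)
a_7 = 5: 3650401/702520  (> 518622, stop)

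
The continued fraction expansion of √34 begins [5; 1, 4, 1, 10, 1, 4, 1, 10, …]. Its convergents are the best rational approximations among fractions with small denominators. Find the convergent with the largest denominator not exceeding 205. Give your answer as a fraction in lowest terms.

414/71

a_0 = 5: 5/1  (≤ bound)
a_1 = 1: 6/1  (≤ bound)
a_2 = 4: 29/5  (≤ bound)
a_3 = 1: 35/6  (≤ bound)
a_4 = 10: 379/65  (≤ bound)
a_5 = 1: 414/71  (≤ bound)
a_6 = 4: 2035/349  (> 205, stop)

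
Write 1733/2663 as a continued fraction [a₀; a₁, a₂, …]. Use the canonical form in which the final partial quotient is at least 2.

[0; 1, 1, 1, 6, 3, 10, 4]

Run the Euclidean algorithm, recording each quotient:
1733 = 0·2663 + 1733, so a_0 = 0
2663 = 1·1733 + 930, so a_1 = 1
1733 = 1·930 + 803, so a_2 = 1
930 = 1·803 + 127, so a_3 = 1
803 = 6·127 + 41, so a_4 = 6
127 = 3·41 + 4, so a_5 = 3
41 = 10·4 + 1, so a_6 = 10
4 = 4·1 + 0, so a_7 = 4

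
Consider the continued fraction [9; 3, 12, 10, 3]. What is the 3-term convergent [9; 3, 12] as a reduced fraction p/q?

Use the convergent recurrence hₖ = aₖ·hₖ₋₁ + hₖ₋₂ (and likewise for the denominators kₖ):
a_0 = 9: 9/1
a_1 = 3: 28/3
a_2 = 12: 345/37

345/37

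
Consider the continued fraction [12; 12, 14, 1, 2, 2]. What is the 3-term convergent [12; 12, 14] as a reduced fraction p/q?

Starting at the tail and folding back:
Start with 14.
12 + 1/(14/1) = 12 + 1/14 = 169/14
12 + 1/(169/14) = 12 + 14/169 = 2042/169

2042/169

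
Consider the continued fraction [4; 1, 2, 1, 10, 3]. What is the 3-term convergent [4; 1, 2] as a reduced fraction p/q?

Use the convergent recurrence hₖ = aₖ·hₖ₋₁ + hₖ₋₂ (and likewise for the denominators kₖ):
a_0 = 4: 4/1
a_1 = 1: 5/1
a_2 = 2: 14/3

14/3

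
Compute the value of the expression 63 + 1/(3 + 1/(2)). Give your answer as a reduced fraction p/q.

443/7

Use the convergent recurrence hₖ = aₖ·hₖ₋₁ + hₖ₋₂ (and likewise for the denominators kₖ):
a_0 = 63: 63/1
a_1 = 3: 190/3
a_2 = 2: 443/7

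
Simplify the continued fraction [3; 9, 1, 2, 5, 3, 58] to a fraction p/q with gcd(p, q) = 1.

Build up convergents one term at a time:
a_0 = 3: 3/1
a_1 = 9: 28/9
a_2 = 1: 31/10
a_3 = 2: 90/29
a_4 = 5: 481/155
a_5 = 3: 1533/494
a_6 = 58: 89395/28807

89395/28807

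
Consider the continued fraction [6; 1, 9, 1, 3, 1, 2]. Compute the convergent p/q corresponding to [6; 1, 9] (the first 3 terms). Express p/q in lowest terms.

Start with 9.
1 + 1/(9/1) = 1 + 1/9 = 10/9
6 + 1/(10/9) = 6 + 9/10 = 69/10

69/10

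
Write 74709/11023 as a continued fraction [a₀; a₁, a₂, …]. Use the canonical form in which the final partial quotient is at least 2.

[6; 1, 3, 2, 55, 4, 2, 2]

⌊74709/11023⌋ = 6, remainder 8571
⌊11023/8571⌋ = 1, remainder 2452
⌊8571/2452⌋ = 3, remainder 1215
⌊2452/1215⌋ = 2, remainder 22
⌊1215/22⌋ = 55, remainder 5
⌊22/5⌋ = 4, remainder 2
⌊5/2⌋ = 2, remainder 1
⌊2/1⌋ = 2, remainder 0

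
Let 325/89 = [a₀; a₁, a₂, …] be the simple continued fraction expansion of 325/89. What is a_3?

1

325 = 3·89 + 58, so a_0 = 3
89 = 1·58 + 31, so a_1 = 1
58 = 1·31 + 27, so a_2 = 1
31 = 1·27 + 4, so a_3 = 1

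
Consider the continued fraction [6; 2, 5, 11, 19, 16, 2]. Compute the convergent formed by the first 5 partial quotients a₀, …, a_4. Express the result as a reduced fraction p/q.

15157/2348

a_0 = 6: 6/1
a_1 = 2: 13/2
a_2 = 5: 71/11
a_3 = 11: 794/123
a_4 = 19: 15157/2348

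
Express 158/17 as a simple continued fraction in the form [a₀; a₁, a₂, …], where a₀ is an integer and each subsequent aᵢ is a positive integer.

[9; 3, 2, 2]

158 = 9·17 + 5, so a_0 = 9
17 = 3·5 + 2, so a_1 = 3
5 = 2·2 + 1, so a_2 = 2
2 = 2·1 + 0, so a_3 = 2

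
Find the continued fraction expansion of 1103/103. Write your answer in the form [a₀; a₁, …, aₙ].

⌊1103/103⌋ = 10, remainder 73
⌊103/73⌋ = 1, remainder 30
⌊73/30⌋ = 2, remainder 13
⌊30/13⌋ = 2, remainder 4
⌊13/4⌋ = 3, remainder 1
⌊4/1⌋ = 4, remainder 0

[10; 1, 2, 2, 3, 4]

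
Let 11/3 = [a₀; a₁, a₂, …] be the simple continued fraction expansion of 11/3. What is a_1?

1

Run the Euclidean algorithm, recording each quotient:
11 ÷ 3 → quotient 3, remainder 2
3 ÷ 2 → quotient 1, remainder 1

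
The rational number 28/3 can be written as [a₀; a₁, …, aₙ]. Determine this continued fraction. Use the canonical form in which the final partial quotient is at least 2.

Run the Euclidean algorithm, recording each quotient:
28 ÷ 3 → quotient 9, remainder 1
3 ÷ 1 → quotient 3, remainder 0

[9; 3]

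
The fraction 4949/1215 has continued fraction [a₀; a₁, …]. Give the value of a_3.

4949 = 4·1215 + 89, so a_0 = 4
1215 = 13·89 + 58, so a_1 = 13
89 = 1·58 + 31, so a_2 = 1
58 = 1·31 + 27, so a_3 = 1

1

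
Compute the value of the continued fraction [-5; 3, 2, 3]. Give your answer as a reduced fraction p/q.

-113/24

Start with 3.
2 + 1/(3/1) = 2 + 1/3 = 7/3
3 + 1/(7/3) = 3 + 3/7 = 24/7
-5 + 1/(24/7) = -5 + 7/24 = -113/24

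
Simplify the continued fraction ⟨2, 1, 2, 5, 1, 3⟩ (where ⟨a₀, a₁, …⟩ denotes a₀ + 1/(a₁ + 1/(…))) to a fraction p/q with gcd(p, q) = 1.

a_0 = 2: 2/1
a_1 = 1: 3/1
a_2 = 2: 8/3
a_3 = 5: 43/16
a_4 = 1: 51/19
a_5 = 3: 196/73

196/73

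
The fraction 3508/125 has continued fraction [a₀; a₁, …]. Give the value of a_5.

3508 = 28·125 + 8, so a_0 = 28
125 = 15·8 + 5, so a_1 = 15
8 = 1·5 + 3, so a_2 = 1
5 = 1·3 + 2, so a_3 = 1
3 = 1·2 + 1, so a_4 = 1
2 = 2·1 + 0, so a_5 = 2

2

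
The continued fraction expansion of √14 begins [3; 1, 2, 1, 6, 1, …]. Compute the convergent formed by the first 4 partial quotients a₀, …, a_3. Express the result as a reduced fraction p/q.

Start with 1.
2 + 1/(1/1) = 2 + 1/1 = 3/1
1 + 1/(3/1) = 1 + 1/3 = 4/3
3 + 1/(4/3) = 3 + 3/4 = 15/4

15/4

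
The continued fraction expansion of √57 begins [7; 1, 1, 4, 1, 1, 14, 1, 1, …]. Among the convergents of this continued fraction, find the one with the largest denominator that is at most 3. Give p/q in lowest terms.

15/2

a_0 = 7: 7/1  (≤ bound)
a_1 = 1: 8/1  (≤ bound)
a_2 = 1: 15/2  (≤ bound)
a_3 = 4: 68/9  (> 3, stop)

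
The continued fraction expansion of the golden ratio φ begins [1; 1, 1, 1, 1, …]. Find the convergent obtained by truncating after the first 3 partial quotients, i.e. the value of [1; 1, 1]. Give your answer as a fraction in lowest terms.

Start with 1.
1 + 1/(1/1) = 1 + 1/1 = 2/1
1 + 1/(2/1) = 1 + 1/2 = 3/2

3/2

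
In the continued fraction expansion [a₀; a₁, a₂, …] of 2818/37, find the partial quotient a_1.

Repeatedly divide and take the remainder:
2818 ÷ 37 → quotient 76, remainder 6
37 ÷ 6 → quotient 6, remainder 1

6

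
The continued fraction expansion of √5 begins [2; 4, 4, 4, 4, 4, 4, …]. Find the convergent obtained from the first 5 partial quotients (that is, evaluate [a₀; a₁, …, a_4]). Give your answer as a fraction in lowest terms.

682/305

Use the convergent recurrence hₖ = aₖ·hₖ₋₁ + hₖ₋₂ (and likewise for the denominators kₖ):
a_0 = 2: 2/1
a_1 = 4: 9/4
a_2 = 4: 38/17
a_3 = 4: 161/72
a_4 = 4: 682/305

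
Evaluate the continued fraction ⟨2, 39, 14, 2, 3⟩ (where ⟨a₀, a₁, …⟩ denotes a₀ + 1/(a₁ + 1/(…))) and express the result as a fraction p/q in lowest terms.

7993/3946

Starting at the tail and folding back:
Start with 3.
2 + 1/(3/1) = 2 + 1/3 = 7/3
14 + 1/(7/3) = 14 + 3/7 = 101/7
39 + 1/(101/7) = 39 + 7/101 = 3946/101
2 + 1/(3946/101) = 2 + 101/3946 = 7993/3946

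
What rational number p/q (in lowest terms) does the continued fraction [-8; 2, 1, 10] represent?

Start with 10.
1 + 1/(10/1) = 1 + 1/10 = 11/10
2 + 1/(11/10) = 2 + 10/11 = 32/11
-8 + 1/(32/11) = -8 + 11/32 = -245/32

-245/32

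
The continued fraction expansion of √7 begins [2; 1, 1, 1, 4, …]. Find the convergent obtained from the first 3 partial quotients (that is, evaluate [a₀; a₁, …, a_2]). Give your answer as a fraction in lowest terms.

a_0 = 2: 2/1
a_1 = 1: 3/1
a_2 = 1: 5/2

5/2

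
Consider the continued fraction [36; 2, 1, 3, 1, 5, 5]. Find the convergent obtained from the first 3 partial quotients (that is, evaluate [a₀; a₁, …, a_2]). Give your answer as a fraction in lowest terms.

Use the convergent recurrence hₖ = aₖ·hₖ₋₁ + hₖ₋₂ (and likewise for the denominators kₖ):
a_0 = 36: 36/1
a_1 = 2: 73/2
a_2 = 1: 109/3

109/3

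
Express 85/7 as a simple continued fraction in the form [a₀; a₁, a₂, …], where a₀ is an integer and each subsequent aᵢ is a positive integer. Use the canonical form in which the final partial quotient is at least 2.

[12; 7]

Run the Euclidean algorithm, recording each quotient:
85 = 12·7 + 1, so a_0 = 12
7 = 7·1 + 0, so a_1 = 7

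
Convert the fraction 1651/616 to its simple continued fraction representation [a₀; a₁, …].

[2; 1, 2, 7, 1, 7, 3]

1651 ÷ 616 → quotient 2, remainder 419
616 ÷ 419 → quotient 1, remainder 197
419 ÷ 197 → quotient 2, remainder 25
197 ÷ 25 → quotient 7, remainder 22
25 ÷ 22 → quotient 1, remainder 3
22 ÷ 3 → quotient 7, remainder 1
3 ÷ 1 → quotient 3, remainder 0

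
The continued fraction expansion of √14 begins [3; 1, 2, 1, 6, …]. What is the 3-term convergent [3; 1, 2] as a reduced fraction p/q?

Start with 2.
1 + 1/(2/1) = 1 + 1/2 = 3/2
3 + 1/(3/2) = 3 + 2/3 = 11/3

11/3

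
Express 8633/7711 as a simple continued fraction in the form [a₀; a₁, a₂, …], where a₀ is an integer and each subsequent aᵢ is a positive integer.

[1; 8, 2, 1, 3, 27, 1, 2]

Repeatedly divide and take the remainder:
8633 ÷ 7711 → quotient 1, remainder 922
7711 ÷ 922 → quotient 8, remainder 335
922 ÷ 335 → quotient 2, remainder 252
335 ÷ 252 → quotient 1, remainder 83
252 ÷ 83 → quotient 3, remainder 3
83 ÷ 3 → quotient 27, remainder 2
3 ÷ 2 → quotient 1, remainder 1
2 ÷ 1 → quotient 2, remainder 0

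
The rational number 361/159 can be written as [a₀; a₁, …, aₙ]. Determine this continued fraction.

[2; 3, 1, 2, 3, 4]

361 = 2·159 + 43, so a_0 = 2
159 = 3·43 + 30, so a_1 = 3
43 = 1·30 + 13, so a_2 = 1
30 = 2·13 + 4, so a_3 = 2
13 = 3·4 + 1, so a_4 = 3
4 = 4·1 + 0, so a_5 = 4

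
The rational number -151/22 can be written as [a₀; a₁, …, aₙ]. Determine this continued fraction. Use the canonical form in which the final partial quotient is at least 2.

[-7; 7, 3]

Apply division with remainder until the remainder is 0:
-151 = -7·22 + 3, so a_0 = -7
22 = 7·3 + 1, so a_1 = 7
3 = 3·1 + 0, so a_2 = 3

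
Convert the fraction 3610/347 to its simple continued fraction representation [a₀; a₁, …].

[10; 2, 2, 11, 6]

Apply division with remainder until the remainder is 0:
⌊3610/347⌋ = 10, remainder 140
⌊347/140⌋ = 2, remainder 67
⌊140/67⌋ = 2, remainder 6
⌊67/6⌋ = 11, remainder 1
⌊6/1⌋ = 6, remainder 0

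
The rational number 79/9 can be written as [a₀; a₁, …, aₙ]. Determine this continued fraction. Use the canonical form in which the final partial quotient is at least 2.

[8; 1, 3, 2]

Run the Euclidean algorithm, recording each quotient:
79 ÷ 9 → quotient 8, remainder 7
9 ÷ 7 → quotient 1, remainder 2
7 ÷ 2 → quotient 3, remainder 1
2 ÷ 1 → quotient 2, remainder 0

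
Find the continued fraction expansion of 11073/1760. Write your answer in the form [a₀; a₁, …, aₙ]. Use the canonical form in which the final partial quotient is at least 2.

[6; 3, 2, 3, 8, 1, 7]

11073 = 6·1760 + 513, so a_0 = 6
1760 = 3·513 + 221, so a_1 = 3
513 = 2·221 + 71, so a_2 = 2
221 = 3·71 + 8, so a_3 = 3
71 = 8·8 + 7, so a_4 = 8
8 = 1·7 + 1, so a_5 = 1
7 = 7·1 + 0, so a_6 = 7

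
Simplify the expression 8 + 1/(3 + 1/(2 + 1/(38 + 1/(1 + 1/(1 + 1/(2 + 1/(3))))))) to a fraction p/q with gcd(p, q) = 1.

38473/4643

Use the convergent recurrence hₖ = aₖ·hₖ₋₁ + hₖ₋₂ (and likewise for the denominators kₖ):
a_0 = 8: 8/1
a_1 = 3: 25/3
a_2 = 2: 58/7
a_3 = 38: 2229/269
a_4 = 1: 2287/276
a_5 = 1: 4516/545
a_6 = 2: 11319/1366
a_7 = 3: 38473/4643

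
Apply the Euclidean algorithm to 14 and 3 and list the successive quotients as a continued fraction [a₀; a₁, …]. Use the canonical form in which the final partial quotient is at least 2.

[4; 1, 2]

14 ÷ 3 → quotient 4, remainder 2
3 ÷ 2 → quotient 1, remainder 1
2 ÷ 1 → quotient 2, remainder 0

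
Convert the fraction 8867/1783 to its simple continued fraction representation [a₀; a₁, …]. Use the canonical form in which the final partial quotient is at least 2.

[4; 1, 36, 6, 1, 6]

Apply division with remainder until the remainder is 0:
8867 = 4·1783 + 1735, so a_0 = 4
1783 = 1·1735 + 48, so a_1 = 1
1735 = 36·48 + 7, so a_2 = 36
48 = 6·7 + 6, so a_3 = 6
7 = 1·6 + 1, so a_4 = 1
6 = 6·1 + 0, so a_5 = 6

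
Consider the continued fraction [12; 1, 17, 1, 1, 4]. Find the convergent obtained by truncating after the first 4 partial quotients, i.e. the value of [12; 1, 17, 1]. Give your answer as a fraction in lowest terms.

246/19

Starting at the tail and folding back:
Start with 1.
17 + 1/(1/1) = 17 + 1/1 = 18/1
1 + 1/(18/1) = 1 + 1/18 = 19/18
12 + 1/(19/18) = 12 + 18/19 = 246/19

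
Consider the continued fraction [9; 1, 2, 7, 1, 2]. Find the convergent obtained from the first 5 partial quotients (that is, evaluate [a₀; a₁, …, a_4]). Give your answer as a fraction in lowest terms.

Start with 1.
7 + 1/(1/1) = 7 + 1/1 = 8/1
2 + 1/(8/1) = 2 + 1/8 = 17/8
1 + 1/(17/8) = 1 + 8/17 = 25/17
9 + 1/(25/17) = 9 + 17/25 = 242/25

242/25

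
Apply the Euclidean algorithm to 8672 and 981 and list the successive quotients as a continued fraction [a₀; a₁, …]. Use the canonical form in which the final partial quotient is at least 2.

[8; 1, 5, 4, 39]

8672 = 8·981 + 824, so a_0 = 8
981 = 1·824 + 157, so a_1 = 1
824 = 5·157 + 39, so a_2 = 5
157 = 4·39 + 1, so a_3 = 4
39 = 39·1 + 0, so a_4 = 39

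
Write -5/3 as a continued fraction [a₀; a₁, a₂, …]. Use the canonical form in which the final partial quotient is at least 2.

[-2; 3]

Apply division with remainder until the remainder is 0:
-5 = -2·3 + 1, so a_0 = -2
3 = 3·1 + 0, so a_1 = 3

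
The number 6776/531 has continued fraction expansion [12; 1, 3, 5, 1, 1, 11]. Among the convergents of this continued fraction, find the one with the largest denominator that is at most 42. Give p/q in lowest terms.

a_0 = 12: 12/1  (≤ bound)
a_1 = 1: 13/1  (≤ bound)
a_2 = 3: 51/4  (≤ bound)
a_3 = 5: 268/21  (≤ bound)
a_4 = 1: 319/25  (≤ bound)
a_5 = 1: 587/46  (> 42, stop)

319/25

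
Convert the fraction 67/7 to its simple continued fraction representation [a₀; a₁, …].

Repeatedly divide and take the remainder:
67 ÷ 7 → quotient 9, remainder 4
7 ÷ 4 → quotient 1, remainder 3
4 ÷ 3 → quotient 1, remainder 1
3 ÷ 1 → quotient 3, remainder 0

[9; 1, 1, 3]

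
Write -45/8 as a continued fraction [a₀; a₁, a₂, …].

[-6; 2, 1, 2]

-45 = -6·8 + 3, so a_0 = -6
8 = 2·3 + 2, so a_1 = 2
3 = 1·2 + 1, so a_2 = 1
2 = 2·1 + 0, so a_3 = 2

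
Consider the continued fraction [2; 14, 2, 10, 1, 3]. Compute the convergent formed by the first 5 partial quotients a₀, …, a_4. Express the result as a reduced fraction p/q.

689/333

a_0 = 2: 2/1
a_1 = 14: 29/14
a_2 = 2: 60/29
a_3 = 10: 629/304
a_4 = 1: 689/333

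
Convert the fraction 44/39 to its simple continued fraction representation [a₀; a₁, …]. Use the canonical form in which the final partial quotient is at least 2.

[1; 7, 1, 4]

Apply division with remainder until the remainder is 0:
44 = 1·39 + 5, so a_0 = 1
39 = 7·5 + 4, so a_1 = 7
5 = 1·4 + 1, so a_2 = 1
4 = 4·1 + 0, so a_3 = 4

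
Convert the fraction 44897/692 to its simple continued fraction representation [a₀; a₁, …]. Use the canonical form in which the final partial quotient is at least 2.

⌊44897/692⌋ = 64, remainder 609
⌊692/609⌋ = 1, remainder 83
⌊609/83⌋ = 7, remainder 28
⌊83/28⌋ = 2, remainder 27
⌊28/27⌋ = 1, remainder 1
⌊27/1⌋ = 27, remainder 0

[64; 1, 7, 2, 1, 27]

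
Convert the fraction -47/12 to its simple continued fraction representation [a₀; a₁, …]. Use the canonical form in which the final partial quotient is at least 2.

[-4; 12]

Repeatedly divide and take the remainder:
-47 ÷ 12 → quotient -4, remainder 1
12 ÷ 1 → quotient 12, remainder 0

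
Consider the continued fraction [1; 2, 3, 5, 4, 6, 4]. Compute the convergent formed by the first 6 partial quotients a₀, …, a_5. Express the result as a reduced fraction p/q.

1385/967

Build up convergents one term at a time:
a_0 = 1: 1/1
a_1 = 2: 3/2
a_2 = 3: 10/7
a_3 = 5: 53/37
a_4 = 4: 222/155
a_5 = 6: 1385/967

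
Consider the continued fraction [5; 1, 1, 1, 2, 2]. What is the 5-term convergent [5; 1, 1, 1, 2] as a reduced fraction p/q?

Start with 2.
1 + 1/(2/1) = 1 + 1/2 = 3/2
1 + 1/(3/2) = 1 + 2/3 = 5/3
1 + 1/(5/3) = 1 + 3/5 = 8/5
5 + 1/(8/5) = 5 + 5/8 = 45/8

45/8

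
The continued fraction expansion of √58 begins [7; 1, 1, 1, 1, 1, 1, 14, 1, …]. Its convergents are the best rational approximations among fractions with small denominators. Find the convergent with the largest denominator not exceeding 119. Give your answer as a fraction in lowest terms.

99/13

List convergents until the denominator exceeds the bound:
a_0 = 7: 7/1  (≤ bound)
a_1 = 1: 8/1  (≤ bound)
a_2 = 1: 15/2  (≤ bound)
a_3 = 1: 23/3  (≤ bound)
a_4 = 1: 38/5  (≤ bound)
a_5 = 1: 61/8  (≤ bound)
a_6 = 1: 99/13  (≤ bound)
a_7 = 14: 1447/190  (> 119, stop)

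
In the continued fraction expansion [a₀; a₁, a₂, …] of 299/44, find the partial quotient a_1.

1

⌊299/44⌋ = 6, remainder 35
⌊44/35⌋ = 1, remainder 9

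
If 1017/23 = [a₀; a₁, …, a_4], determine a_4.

2

⌊1017/23⌋ = 44, remainder 5
⌊23/5⌋ = 4, remainder 3
⌊5/3⌋ = 1, remainder 2
⌊3/2⌋ = 1, remainder 1
⌊2/1⌋ = 2, remainder 0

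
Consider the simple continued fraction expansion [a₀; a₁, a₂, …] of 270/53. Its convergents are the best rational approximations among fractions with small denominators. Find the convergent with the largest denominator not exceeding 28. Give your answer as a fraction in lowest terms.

a_0 = 5: 5/1  (≤ bound)
a_1 = 10: 51/10  (≤ bound)
a_2 = 1: 56/11  (≤ bound)
a_3 = 1: 107/21  (≤ bound)
a_4 = 2: 270/53  (> 28, stop)

107/21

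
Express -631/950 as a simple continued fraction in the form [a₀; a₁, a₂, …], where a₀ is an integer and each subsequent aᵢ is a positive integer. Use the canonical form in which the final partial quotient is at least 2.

⌊-631/950⌋ = -1, remainder 319
⌊950/319⌋ = 2, remainder 312
⌊319/312⌋ = 1, remainder 7
⌊312/7⌋ = 44, remainder 4
⌊7/4⌋ = 1, remainder 3
⌊4/3⌋ = 1, remainder 1
⌊3/1⌋ = 3, remainder 0

[-1; 2, 1, 44, 1, 1, 3]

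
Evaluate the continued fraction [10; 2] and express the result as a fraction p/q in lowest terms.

Start with 2.
10 + 1/(2/1) = 10 + 1/2 = 21/2

21/2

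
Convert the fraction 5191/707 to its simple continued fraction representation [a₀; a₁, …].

⌊5191/707⌋ = 7, remainder 242
⌊707/242⌋ = 2, remainder 223
⌊242/223⌋ = 1, remainder 19
⌊223/19⌋ = 11, remainder 14
⌊19/14⌋ = 1, remainder 5
⌊14/5⌋ = 2, remainder 4
⌊5/4⌋ = 1, remainder 1
⌊4/1⌋ = 4, remainder 0

[7; 2, 1, 11, 1, 2, 1, 4]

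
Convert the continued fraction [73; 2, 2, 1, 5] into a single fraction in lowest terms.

2937/40

Start with 5.
1 + 1/(5/1) = 1 + 1/5 = 6/5
2 + 1/(6/5) = 2 + 5/6 = 17/6
2 + 1/(17/6) = 2 + 6/17 = 40/17
73 + 1/(40/17) = 73 + 17/40 = 2937/40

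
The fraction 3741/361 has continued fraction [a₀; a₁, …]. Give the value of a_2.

1

Apply division with remainder until the remainder is 0:
3741 = 10·361 + 131, so a_0 = 10
361 = 2·131 + 99, so a_1 = 2
131 = 1·99 + 32, so a_2 = 1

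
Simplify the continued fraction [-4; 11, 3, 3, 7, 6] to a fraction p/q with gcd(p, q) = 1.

-19804/5063

Start with 6.
7 + 1/(6/1) = 7 + 1/6 = 43/6
3 + 1/(43/6) = 3 + 6/43 = 135/43
3 + 1/(135/43) = 3 + 43/135 = 448/135
11 + 1/(448/135) = 11 + 135/448 = 5063/448
-4 + 1/(5063/448) = -4 + 448/5063 = -19804/5063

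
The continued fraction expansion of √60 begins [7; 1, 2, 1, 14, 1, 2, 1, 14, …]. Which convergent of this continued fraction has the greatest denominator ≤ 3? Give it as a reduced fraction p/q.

List convergents until the denominator exceeds the bound:
a_0 = 7: 7/1  (≤ bound)
a_1 = 1: 8/1  (≤ bound)
a_2 = 2: 23/3  (≤ bound)
a_3 = 1: 31/4  (> 3, stop)

23/3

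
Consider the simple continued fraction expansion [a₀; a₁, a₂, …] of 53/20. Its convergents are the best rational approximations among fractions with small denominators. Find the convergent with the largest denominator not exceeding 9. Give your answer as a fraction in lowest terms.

List convergents until the denominator exceeds the bound:
a_0 = 2: 2/1  (≤ bound)
a_1 = 1: 3/1  (≤ bound)
a_2 = 1: 5/2  (≤ bound)
a_3 = 1: 8/3  (≤ bound)
a_4 = 6: 53/20  (> 9, stop)

8/3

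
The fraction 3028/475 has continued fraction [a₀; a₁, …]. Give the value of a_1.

2

⌊3028/475⌋ = 6, remainder 178
⌊475/178⌋ = 2, remainder 119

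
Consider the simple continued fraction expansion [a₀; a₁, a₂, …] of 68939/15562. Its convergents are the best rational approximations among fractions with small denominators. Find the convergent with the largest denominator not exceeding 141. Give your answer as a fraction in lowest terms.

443/100

a_0 = 4: 4/1  (≤ bound)
a_1 = 2: 9/2  (≤ bound)
a_2 = 3: 31/7  (≤ bound)
a_3 = 14: 443/100  (≤ bound)
a_4 = 2: 917/207  (> 141, stop)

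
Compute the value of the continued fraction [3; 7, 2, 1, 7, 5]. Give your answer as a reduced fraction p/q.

2719/867

Start with 5.
7 + 1/(5/1) = 7 + 1/5 = 36/5
1 + 1/(36/5) = 1 + 5/36 = 41/36
2 + 1/(41/36) = 2 + 36/41 = 118/41
7 + 1/(118/41) = 7 + 41/118 = 867/118
3 + 1/(867/118) = 3 + 118/867 = 2719/867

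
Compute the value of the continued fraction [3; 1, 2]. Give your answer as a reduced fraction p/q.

11/3

Start with 2.
1 + 1/(2/1) = 1 + 1/2 = 3/2
3 + 1/(3/2) = 3 + 2/3 = 11/3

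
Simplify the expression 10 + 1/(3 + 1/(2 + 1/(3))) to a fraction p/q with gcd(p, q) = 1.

a_0 = 10: 10/1
a_1 = 3: 31/3
a_2 = 2: 72/7
a_3 = 3: 247/24

247/24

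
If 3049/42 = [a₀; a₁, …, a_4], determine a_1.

1

3049 = 72·42 + 25, so a_0 = 72
42 = 1·25 + 17, so a_1 = 1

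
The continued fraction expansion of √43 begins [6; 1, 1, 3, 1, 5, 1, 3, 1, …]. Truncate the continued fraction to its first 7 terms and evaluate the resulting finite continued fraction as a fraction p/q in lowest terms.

a_0 = 6: 6/1
a_1 = 1: 7/1
a_2 = 1: 13/2
a_3 = 3: 46/7
a_4 = 1: 59/9
a_5 = 5: 341/52
a_6 = 1: 400/61

400/61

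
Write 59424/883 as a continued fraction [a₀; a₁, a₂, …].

59424 ÷ 883 → quotient 67, remainder 263
883 ÷ 263 → quotient 3, remainder 94
263 ÷ 94 → quotient 2, remainder 75
94 ÷ 75 → quotient 1, remainder 19
75 ÷ 19 → quotient 3, remainder 18
19 ÷ 18 → quotient 1, remainder 1
18 ÷ 1 → quotient 18, remainder 0

[67; 3, 2, 1, 3, 1, 18]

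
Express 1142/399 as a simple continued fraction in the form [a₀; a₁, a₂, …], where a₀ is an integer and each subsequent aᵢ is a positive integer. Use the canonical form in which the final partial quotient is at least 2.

[2; 1, 6, 3, 1, 13]

Apply division with remainder until the remainder is 0:
1142 ÷ 399 → quotient 2, remainder 344
399 ÷ 344 → quotient 1, remainder 55
344 ÷ 55 → quotient 6, remainder 14
55 ÷ 14 → quotient 3, remainder 13
14 ÷ 13 → quotient 1, remainder 1
13 ÷ 1 → quotient 13, remainder 0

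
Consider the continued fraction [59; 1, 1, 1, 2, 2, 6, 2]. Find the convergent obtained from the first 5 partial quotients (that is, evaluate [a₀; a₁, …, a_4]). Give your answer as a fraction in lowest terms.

477/8

Start with 2.
1 + 1/(2/1) = 1 + 1/2 = 3/2
1 + 1/(3/2) = 1 + 2/3 = 5/3
1 + 1/(5/3) = 1 + 3/5 = 8/5
59 + 1/(8/5) = 59 + 5/8 = 477/8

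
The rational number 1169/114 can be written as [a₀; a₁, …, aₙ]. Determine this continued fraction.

[10; 3, 1, 13, 2]

1169 ÷ 114 → quotient 10, remainder 29
114 ÷ 29 → quotient 3, remainder 27
29 ÷ 27 → quotient 1, remainder 2
27 ÷ 2 → quotient 13, remainder 1
2 ÷ 1 → quotient 2, remainder 0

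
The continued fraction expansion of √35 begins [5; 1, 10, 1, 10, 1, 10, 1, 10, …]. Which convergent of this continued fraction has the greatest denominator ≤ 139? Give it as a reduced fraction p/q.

775/131

List convergents until the denominator exceeds the bound:
a_0 = 5: 5/1  (≤ bound)
a_1 = 1: 6/1  (≤ bound)
a_2 = 10: 65/11  (≤ bound)
a_3 = 1: 71/12  (≤ bound)
a_4 = 10: 775/131  (≤ bound)
a_5 = 1: 846/143  (> 139, stop)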